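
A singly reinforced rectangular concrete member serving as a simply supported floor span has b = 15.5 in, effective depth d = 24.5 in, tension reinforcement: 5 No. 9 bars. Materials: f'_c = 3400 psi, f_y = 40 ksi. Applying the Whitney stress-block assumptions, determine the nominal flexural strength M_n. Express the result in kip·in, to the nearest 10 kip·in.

A_s = 5 × 1 = 5 in².
T = A_s f_y = 5 × 40 = 200 kips.
a = T/(0.85 f'_c b) = 200/(0.85 × 3.4 × 15.5) = 4.465 in.
M_n = T(d − a/2) = 200 × (24.5 − 2.2325) = 4453.5 kip·in.

M_n ≈ 4450 kip·in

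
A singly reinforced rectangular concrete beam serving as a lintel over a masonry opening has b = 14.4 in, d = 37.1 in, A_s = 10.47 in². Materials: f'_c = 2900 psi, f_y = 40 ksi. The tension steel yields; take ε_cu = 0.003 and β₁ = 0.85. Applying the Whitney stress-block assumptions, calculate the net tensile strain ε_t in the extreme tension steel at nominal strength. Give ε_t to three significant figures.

ε_t ≈ 0.00502

a = A_s f_y/(0.85 f'_c b) = 11.799 in.
β₁ = 0.85, so c = a/β₁ = 11.799/0.85 = 13.881 in.
From the linear strain diagram with ε_cu = 0.003: ε_t = 0.003 (d − c)/c = 0.003 × (37.1 − 13.881)/13.881 = 0.00502.
Since ε_t ≥ 0.005, the section is tension-controlled.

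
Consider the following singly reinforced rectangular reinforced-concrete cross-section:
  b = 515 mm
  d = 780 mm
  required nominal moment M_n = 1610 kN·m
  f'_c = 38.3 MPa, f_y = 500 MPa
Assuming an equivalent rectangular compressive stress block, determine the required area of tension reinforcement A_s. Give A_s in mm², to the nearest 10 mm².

A_s ≈ 4520 mm²

With M_n = 0.85 f'_c a b (d − a/2), solve the quadratic for a:
a = d − √(d² − 2M_n/(0.85 f'_c b)) = 780 − √(780² − 2 × 1610×10⁶/(0.85 × 38.3 × 515)) = 134.75 mm.
A_s = 0.85 f'_c a b / f_y = 0.85 × 38.3 × 134.75 × 515 / 500 = 4518.4 mm².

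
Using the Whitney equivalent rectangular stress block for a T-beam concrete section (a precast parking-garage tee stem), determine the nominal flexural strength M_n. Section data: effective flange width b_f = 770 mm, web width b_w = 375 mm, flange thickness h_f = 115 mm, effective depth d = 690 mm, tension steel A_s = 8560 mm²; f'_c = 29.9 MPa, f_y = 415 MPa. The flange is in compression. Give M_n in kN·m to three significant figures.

Tension: T = A_s f_y = 8560 × 415 = 3552400 N.
Try a within the flange: a = T/(0.85 f'_c b_f) = 3552400/(0.85 × 29.9 × 770) = 181.53 mm.
a = 181.53 > h_f = 115 mm: the block extends into the web. Split into flange-overhang and web parts.
C_f = 0.85 f'_c (b_f − b_w) h_f = 0.85 × 29.9 × (770 − 375) × 115 = 1154476 N.
Remaining web compression depth: a_w = (T − C_f)/(0.85 f'_c b_w) = (3552400 − 1154476)/(0.85 × 29.9 × 375) = 251.60 mm.
M_n = C_f(d − h_f/2) + (T − C_f)(d − a_w/2) = 1154476 × (690 − 57.5) + 2397924 × (690 − 125.8) = 730.21 + 1352.91 = 2083.12 × 10⁶ N·mm.
M_n = 2083.12 kN·m.

M_n ≈ 2080 kN·m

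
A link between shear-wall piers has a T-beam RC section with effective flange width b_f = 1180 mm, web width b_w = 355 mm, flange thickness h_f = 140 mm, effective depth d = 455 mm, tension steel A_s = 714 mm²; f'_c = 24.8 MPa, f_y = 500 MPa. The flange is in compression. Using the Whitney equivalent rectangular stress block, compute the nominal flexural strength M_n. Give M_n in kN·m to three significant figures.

Tension: T = A_s f_y = 714 × 500 = 357000 N.
Try a within the flange: a = T/(0.85 f'_c b_f) = 357000/(0.85 × 24.8 × 1180) = 14.35 mm.
Since a = 14.35 ≤ h_f = 140 mm, the stress block lies entirely in the flange; analyse as a rectangular beam of width b_f.
M_n = T(d − a/2) = 357000 × (455 − 7.175) = 159.87 × 10⁶ N·mm.
M_n = 159.87 kN·m.

M_n ≈ 160 kN·m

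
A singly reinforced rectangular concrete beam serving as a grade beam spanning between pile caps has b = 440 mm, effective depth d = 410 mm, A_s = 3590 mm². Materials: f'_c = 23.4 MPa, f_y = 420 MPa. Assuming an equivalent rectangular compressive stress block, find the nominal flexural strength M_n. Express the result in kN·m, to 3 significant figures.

T = A_s f_y = 3590 × 420 = 1507800 N = 1507.8 kN.
From C = T: a = T/(0.85 f'_c b) = 1507800/(0.85 × 23.4 × 440) = 172.29 mm.
M_n = T(d − a/2) = 1507.8 kN × (410 − 86.145) mm = 488.31 kN·m.

M_n ≈ 488 kN·m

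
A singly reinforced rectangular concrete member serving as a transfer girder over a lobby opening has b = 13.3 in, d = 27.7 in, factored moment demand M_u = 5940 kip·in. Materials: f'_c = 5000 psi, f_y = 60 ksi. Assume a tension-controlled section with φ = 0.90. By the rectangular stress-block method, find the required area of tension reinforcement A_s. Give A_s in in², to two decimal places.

M_n = M_u/φ = 5940/0.90 = 6600 kip·in.
From M_n = 0.85 f'_c a b (d − a/2):
a = d − √(d² − 2M_n/(0.85 f'_c b)) = 27.7 − √(27.7² − 2 × 6600/(0.85 × 5 × 13.3)) = 4.597 in.
A_s = 0.85 f'_c a b / f_y = 0.85 × 5 × 4.597 × 13.3 / 60 = 4.331 in².

A_s ≈ 4.33 in²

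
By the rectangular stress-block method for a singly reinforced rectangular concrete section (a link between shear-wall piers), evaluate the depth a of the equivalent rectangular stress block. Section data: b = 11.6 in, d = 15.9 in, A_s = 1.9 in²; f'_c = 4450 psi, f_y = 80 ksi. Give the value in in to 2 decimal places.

T = A_s f_y = 1.9 × 80 = 152 kips.
a = T/(0.85 f'_c b) = 152/(0.85 × 4.45 × 11.6) = 3.46 in.

a ≈ 3.46 in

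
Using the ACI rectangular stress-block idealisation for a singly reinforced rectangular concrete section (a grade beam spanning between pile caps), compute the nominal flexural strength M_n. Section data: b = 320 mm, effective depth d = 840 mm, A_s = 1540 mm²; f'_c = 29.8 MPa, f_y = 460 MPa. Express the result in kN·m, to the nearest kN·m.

T = A_s f_y = 1540 × 460 = 708400 N = 708.4 kN.
From C = T: a = T/(0.85 f'_c b) = 708400/(0.85 × 29.8 × 320) = 87.40 mm.
M_n = T(d − a/2) = 708.4 kN × (840 − 43.7) mm = 564.10 kN·m.

M_n ≈ 564 kN·m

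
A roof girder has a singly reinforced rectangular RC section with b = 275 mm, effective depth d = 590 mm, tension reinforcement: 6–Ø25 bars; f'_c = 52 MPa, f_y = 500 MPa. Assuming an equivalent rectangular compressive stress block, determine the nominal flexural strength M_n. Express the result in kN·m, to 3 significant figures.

M_n ≈ 780 kN·m

A_s = 6 × 491 = 2946 mm².
T = A_s f_y = 2946 × 500 = 1473000 N = 1473 kN.
From C = T: a = T/(0.85 f'_c b) = 1473000/(0.85 × 52 × 275) = 121.18 mm.
M_n = T(d − a/2) = 1473 kN × (590 − 60.59) mm = 779.82 kN·m.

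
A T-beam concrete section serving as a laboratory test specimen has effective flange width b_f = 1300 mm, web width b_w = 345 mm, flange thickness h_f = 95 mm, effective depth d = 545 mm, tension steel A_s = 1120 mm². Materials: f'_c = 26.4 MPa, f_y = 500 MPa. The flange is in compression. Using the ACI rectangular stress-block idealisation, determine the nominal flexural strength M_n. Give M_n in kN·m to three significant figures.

Tension: T = A_s f_y = 1120 × 500 = 560000 N.
Try a within the flange: a = T/(0.85 f'_c b_f) = 560000/(0.85 × 26.4 × 1300) = 19.20 mm.
Since a = 19.20 ≤ h_f = 95 mm, the stress block lies entirely in the flange; analyse as a rectangular beam of width b_f.
M_n = T(d − a/2) = 560000 × (545 − 9.6) = 299.82 × 10⁶ N·mm.
M_n = 299.82 kN·m.

M_n ≈ 300 kN·m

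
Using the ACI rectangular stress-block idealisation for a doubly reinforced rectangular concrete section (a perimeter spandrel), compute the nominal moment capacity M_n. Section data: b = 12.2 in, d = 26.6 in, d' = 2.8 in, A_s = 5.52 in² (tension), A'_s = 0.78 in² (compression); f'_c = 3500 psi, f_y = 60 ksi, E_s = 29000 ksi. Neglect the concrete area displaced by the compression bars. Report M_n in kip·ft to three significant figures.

M_n ≈ 630 kip·ft

Assume both steels yield.
a = (A_s − A'_s) f_y/(0.85 f'_c b) = (5.52 − 0.78) × 60/(0.85 × 3.5 × 12.2) = 7.836 in.
c = a/β₁ = 7.836/0.85 = 9.219 in; ε'_s = 0.003(c − d')/c = 0.0021 ≥ ε_y = 0.0021, so the compression steel yields.
M_n = (A_s − A'_s) f_y (d − a/2) + A'_s f_y (d − d') = 284.4 × (26.6 − 3.918) + 46.8 × (26.6 − 2.8) = 6450.8 + 1113.8 = 7564.6 kip·in = 7564.6/12 = 630.38 kip·ft.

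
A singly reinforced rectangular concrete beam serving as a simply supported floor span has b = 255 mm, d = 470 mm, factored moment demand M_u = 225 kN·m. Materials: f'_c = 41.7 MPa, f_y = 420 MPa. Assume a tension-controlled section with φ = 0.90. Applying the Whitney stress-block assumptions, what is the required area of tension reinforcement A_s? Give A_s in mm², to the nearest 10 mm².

A_s ≈ 1360 mm²

M_n = M_u/φ = 225/0.90 = 250 kN·m.
With M_n = 0.85 f'_c a b (d − a/2), solve the quadratic for a:
a = d − √(d² − 2M_n/(0.85 f'_c b)) = 470 − √(470² − 2 × 250×10⁶/(0.85 × 41.7 × 255)) = 63.08 mm.
A_s = 0.85 f'_c a b / f_y = 0.85 × 41.7 × 63.08 × 255 / 420 = 1357.5 mm².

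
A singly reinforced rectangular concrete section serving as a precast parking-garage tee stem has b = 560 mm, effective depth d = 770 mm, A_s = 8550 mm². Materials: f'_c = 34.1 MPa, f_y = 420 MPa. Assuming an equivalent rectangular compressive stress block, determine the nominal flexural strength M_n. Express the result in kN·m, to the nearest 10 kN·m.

M_n ≈ 2370 kN·m

T = A_s f_y = 8550 × 420 = 3591000 N = 3591 kN.
From C = T: a = T/(0.85 f'_c b) = 3591000/(0.85 × 34.1 × 560) = 221.24 mm.
M_n = T(d − a/2) = 3591 kN × (770 − 110.62) mm = 2367.83 kN·m.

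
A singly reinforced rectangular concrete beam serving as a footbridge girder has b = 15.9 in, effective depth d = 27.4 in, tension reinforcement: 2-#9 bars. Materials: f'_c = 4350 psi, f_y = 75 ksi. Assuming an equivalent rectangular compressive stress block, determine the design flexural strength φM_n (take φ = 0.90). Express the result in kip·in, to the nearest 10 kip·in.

φM_n ≈ 3530 kip·in

A_s = 2 × 1 = 2 in².
T = A_s f_y = 2 × 75 = 150 kips.
a = T/(0.85 f'_c b) = 150/(0.85 × 4.35 × 15.9) = 2.551 in.
M_n = T(d − a/2) = 150 × (27.4 − 1.2755) = 3918.7 kip·in.
φM_n = 0.90 × 3918.7 = 3526.8 kip·in.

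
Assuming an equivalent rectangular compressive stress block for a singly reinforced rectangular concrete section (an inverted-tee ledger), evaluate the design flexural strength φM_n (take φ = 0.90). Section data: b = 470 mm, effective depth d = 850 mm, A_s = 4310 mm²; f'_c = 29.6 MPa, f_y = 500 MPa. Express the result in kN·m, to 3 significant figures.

φM_n ≈ 1470 kN·m

T = A_s f_y = 4310 × 500 = 2155000 N = 2155 kN.
From C = T: a = T/(0.85 f'_c b) = 2155000/(0.85 × 29.6 × 470) = 182.24 mm.
M_n = T(d − a/2) = 2155 kN × (850 − 91.12) mm = 1635.39 kN·m.
φM_n = 0.90 × 1635.39 = 1471.85 kN·m.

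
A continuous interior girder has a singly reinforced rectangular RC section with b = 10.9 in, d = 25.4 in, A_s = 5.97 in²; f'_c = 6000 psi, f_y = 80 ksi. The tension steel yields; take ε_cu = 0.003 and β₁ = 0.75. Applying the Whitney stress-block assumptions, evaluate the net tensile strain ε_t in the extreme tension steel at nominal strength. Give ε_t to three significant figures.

a = A_s f_y/(0.85 f'_c b) = 8.591 in.
β₁ = 0.75, so c = a/β₁ = 8.591/0.75 = 11.455 in.
From the linear strain diagram with ε_cu = 0.003: ε_t = 0.003 (d − c)/c = 0.003 × (25.4 − 11.455)/11.455 = 0.00365.
ε_t < 0.004 — the section is over-reinforced for flexure under ACI limits.

ε_t ≈ 0.00365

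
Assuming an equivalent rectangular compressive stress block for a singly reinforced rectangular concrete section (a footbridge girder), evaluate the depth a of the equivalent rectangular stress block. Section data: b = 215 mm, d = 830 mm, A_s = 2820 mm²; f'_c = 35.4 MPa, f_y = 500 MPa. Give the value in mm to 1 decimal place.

T = A_s f_y = 2820 × 500 = 1410000 N = 1410 kN.
Setting C = 0.85 f'_c a b equal to T: a = 1410000/(0.85 × 35.4 × 215) = 218.0 mm.

a ≈ 218.0 mm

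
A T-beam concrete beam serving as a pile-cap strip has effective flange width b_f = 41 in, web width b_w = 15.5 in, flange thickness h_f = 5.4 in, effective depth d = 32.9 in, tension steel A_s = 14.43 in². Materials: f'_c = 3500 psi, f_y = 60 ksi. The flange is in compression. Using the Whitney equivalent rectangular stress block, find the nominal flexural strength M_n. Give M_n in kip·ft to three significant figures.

Tension: T = A_s f_y = 14.43 × 60 = 865.8 kips.
Try a within the flange: a = T/(0.85 f'_c b_f) = 865.8/(0.85 × 3.5 × 41) = 7.098 in.
a = 7.098 > h_f = 5.4 in: the block extends into the web. Split into flange-overhang and web parts.
C_f = 0.85 f'_c (b_f − b_w) h_f = 0.85 × 3.5 × (41 − 15.5) × 5.4 = 409.7 kips.
Remaining web compression depth: a_w = (T − C_f)/(0.85 f'_c b_w) = (865.8 − 409.7)/(0.85 × 3.5 × 15.5) = 9.891 in.
M_n = C_f(d − h_f/2) + (T − C_f)(d − a_w/2) = 409.7 × (32.9 − 2.7) + 456.1 × (32.9 − 4.9455) = 12372.9 + 12750.0 = 25122.9 kip·in.
M_n = 25122.9/12 = 2093.58 kip·ft.

M_n ≈ 2090 kip·ft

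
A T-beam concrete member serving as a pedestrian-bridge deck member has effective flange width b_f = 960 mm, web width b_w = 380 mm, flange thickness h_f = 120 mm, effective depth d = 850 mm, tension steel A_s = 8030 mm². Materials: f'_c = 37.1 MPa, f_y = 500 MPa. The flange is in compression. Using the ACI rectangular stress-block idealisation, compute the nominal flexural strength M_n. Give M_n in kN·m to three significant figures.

Tension: T = A_s f_y = 8030 × 500 = 4015000 N.
Try a within the flange: a = T/(0.85 f'_c b_f) = 4015000/(0.85 × 37.1 × 960) = 132.62 mm.
a = 132.62 > h_f = 120 mm: the block extends into the web. Split into flange-overhang and web parts.
C_f = 0.85 f'_c (b_f − b_w) h_f = 0.85 × 37.1 × (960 − 380) × 120 = 2194836 N.
Remaining web compression depth: a_w = (T − C_f)/(0.85 f'_c b_w) = (4015000 − 2194836)/(0.85 × 37.1 × 380) = 151.89 mm.
M_n = C_f(d − h_f/2) + (T − C_f)(d − a_w/2) = 2194836 × (850 − 60) + 1820164 × (850 − 75.945) = 1733.92 + 1408.91 = 3142.83 × 10⁶ N·mm.
M_n = 3142.83 kN·m.

M_n ≈ 3140 kN·m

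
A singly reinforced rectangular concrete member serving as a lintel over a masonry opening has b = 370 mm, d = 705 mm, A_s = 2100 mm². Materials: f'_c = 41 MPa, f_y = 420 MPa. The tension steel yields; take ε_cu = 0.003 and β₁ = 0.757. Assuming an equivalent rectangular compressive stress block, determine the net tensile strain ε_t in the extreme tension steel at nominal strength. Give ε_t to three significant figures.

ε_t ≈ 0.0204

a = A_s f_y/(0.85 f'_c b) = 68.40 mm.
β₁ = 0.757, so c = a/β₁ = 68.40/0.757 = 90.36 mm.
From the linear strain diagram with ε_cu = 0.003: ε_t = 0.003 (d − c)/c = 0.003 × (705 − 90.36)/90.36 = 0.0204.
Since ε_t ≥ 0.005, the section is tension-controlled.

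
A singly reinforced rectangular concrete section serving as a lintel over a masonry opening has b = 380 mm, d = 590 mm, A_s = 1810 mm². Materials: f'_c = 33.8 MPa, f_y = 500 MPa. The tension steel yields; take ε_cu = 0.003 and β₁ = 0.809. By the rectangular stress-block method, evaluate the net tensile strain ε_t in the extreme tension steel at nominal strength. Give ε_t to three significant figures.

a = A_s f_y/(0.85 f'_c b) = 82.90 mm.
β₁ = 0.809, so c = a/β₁ = 82.90/0.809 = 102.47 mm.
From the linear strain diagram with ε_cu = 0.003: ε_t = 0.003 (d − c)/c = 0.003 × (590 − 102.47)/102.47 = 0.0143.
Since ε_t ≥ 0.005, the section is tension-controlled.

ε_t ≈ 0.0143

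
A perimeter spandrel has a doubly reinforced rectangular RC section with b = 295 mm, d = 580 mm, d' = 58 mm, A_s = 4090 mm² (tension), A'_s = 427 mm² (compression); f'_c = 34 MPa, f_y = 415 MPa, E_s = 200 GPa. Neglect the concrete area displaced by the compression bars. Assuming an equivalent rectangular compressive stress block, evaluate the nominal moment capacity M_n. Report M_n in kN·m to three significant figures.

M_n ≈ 839 kN·m

Assume both tension and compression steel yield.
Net tension couple steel: A_s − A'_s = 3663 mm².
a = (A_s − A'_s) f_y / (0.85 f'_c b) = 1520145/(0.85 × 34 × 295) = 178.31 mm.
c = a/β₁ = 178.31/0.807 = 220.95 mm; ε'_s = 0.003(c − d')/c = 0.0022 ≥ f_y/E_s = 0.0021, so compression steel does yield.
M_n = (A_s − A'_s) f_y (d − a/2) + A'_s f_y (d − d') = [1520145 × (580 − 89.155) + 177205 × (580 − 58)] × 10⁻⁶ = 746.16 + 92.50 = 838.66 kN·m.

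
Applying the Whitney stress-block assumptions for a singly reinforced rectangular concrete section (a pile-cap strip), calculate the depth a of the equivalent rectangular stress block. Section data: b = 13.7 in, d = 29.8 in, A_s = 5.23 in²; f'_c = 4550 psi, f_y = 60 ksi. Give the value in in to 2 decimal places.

a ≈ 5.92 in

T = A_s f_y = 5.23 × 60 = 313.8 kips.
a = T/(0.85 f'_c b) = 313.8/(0.85 × 4.55 × 13.7) = 5.92 in.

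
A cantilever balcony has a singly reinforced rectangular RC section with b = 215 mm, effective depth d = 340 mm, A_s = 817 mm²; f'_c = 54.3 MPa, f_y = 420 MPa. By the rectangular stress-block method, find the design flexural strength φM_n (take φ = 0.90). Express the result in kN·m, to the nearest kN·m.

T = A_s f_y = 817 × 420 = 343140 N = 343.14 kN.
From C = T: a = T/(0.85 f'_c b) = 343140/(0.85 × 54.3 × 215) = 34.58 mm.
M_n = T(d − a/2) = 343.14 kN × (340 − 17.29) mm = 110.73 kN·m.
φM_n = 0.90 × 110.73 = 99.66 kN·m.

φM_n ≈ 100 kN·m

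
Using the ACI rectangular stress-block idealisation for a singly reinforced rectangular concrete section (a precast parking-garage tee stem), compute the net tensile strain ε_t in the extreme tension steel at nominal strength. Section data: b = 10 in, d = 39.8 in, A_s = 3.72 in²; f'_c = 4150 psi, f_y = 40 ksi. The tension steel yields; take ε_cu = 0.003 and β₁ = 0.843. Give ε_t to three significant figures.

a = A_s f_y/(0.85 f'_c b) = 4.218 in.
β₁ = 0.843, so c = a/β₁ = 4.218/0.843 = 5.004 in.
From the linear strain diagram with ε_cu = 0.003: ε_t = 0.003 (d − c)/c = 0.003 × (39.8 − 5.004)/5.004 = 0.0209.
Since ε_t ≥ 0.005, the section is tension-controlled.

ε_t ≈ 0.0209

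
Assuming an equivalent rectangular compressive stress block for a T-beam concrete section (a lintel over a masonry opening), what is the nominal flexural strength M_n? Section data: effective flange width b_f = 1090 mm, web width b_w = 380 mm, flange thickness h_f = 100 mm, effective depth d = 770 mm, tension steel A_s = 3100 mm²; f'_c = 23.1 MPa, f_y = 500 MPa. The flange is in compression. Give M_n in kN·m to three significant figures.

Tension: T = A_s f_y = 3100 × 500 = 1550000 N.
Try a within the flange: a = T/(0.85 f'_c b_f) = 1550000/(0.85 × 23.1 × 1090) = 72.42 mm.
Since a = 72.42 ≤ h_f = 100 mm, the stress block lies entirely in the flange; analyse as a rectangular beam of width b_f.
M_n = T(d − a/2) = 1550000 × (770 − 36.21) = 1137.37 × 10⁶ N·mm.
M_n = 1137.37 kN·m.

M_n ≈ 1140 kN·m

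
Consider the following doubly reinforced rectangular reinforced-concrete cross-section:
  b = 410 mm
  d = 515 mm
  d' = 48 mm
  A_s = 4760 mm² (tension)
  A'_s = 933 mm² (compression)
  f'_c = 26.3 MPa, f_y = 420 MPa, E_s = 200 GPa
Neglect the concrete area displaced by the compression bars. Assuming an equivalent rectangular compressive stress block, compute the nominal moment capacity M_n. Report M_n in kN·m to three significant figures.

Assume both tension and compression steel yield.
Net tension couple steel: A_s − A'_s = 3827 mm².
a = (A_s − A'_s) f_y / (0.85 f'_c b) = 1607340/(0.85 × 26.3 × 410) = 175.37 mm.
c = a/β₁ = 175.37/0.85 = 206.32 mm; ε'_s = 0.003(c − d')/c = 0.0023 ≥ f_y/E_s = 0.0021, so compression steel does yield.
M_n = (A_s − A'_s) f_y (d − a/2) + A'_s f_y (d − d') = [1607340 × (515 − 87.685) + 391860 × (515 − 48)] × 10⁻⁶ = 686.84 + 183.00 = 869.84 kN·m.

M_n ≈ 870 kN·m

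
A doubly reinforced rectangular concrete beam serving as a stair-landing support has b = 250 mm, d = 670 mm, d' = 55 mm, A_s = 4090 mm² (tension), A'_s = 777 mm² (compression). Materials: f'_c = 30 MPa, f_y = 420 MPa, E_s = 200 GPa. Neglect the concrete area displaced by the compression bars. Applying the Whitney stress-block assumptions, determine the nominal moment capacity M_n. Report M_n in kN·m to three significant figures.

Assume both tension and compression steel yield.
Net tension couple steel: A_s − A'_s = 3313 mm².
a = (A_s − A'_s) f_y / (0.85 f'_c b) = 1391460/(0.85 × 30 × 250) = 218.27 mm.
c = a/β₁ = 218.27/0.836 = 261.09 mm; ε'_s = 0.003(c − d')/c = 0.0024 ≥ f_y/E_s = 0.0021, so compression steel does yield.
M_n = (A_s − A'_s) f_y (d − a/2) + A'_s f_y (d − d') = [1391460 × (670 − 109.135) + 326340 × (670 − 55)] × 10⁻⁶ = 780.42 + 200.70 = 981.12 kN·m.

M_n ≈ 981 kN·m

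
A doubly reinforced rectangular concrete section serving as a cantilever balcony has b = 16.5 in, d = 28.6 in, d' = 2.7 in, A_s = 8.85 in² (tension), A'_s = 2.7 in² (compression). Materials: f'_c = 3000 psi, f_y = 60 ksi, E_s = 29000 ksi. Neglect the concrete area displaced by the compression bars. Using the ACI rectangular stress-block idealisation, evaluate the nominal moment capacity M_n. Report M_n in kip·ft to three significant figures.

Assume both steels yield.
a = (A_s − A'_s) f_y/(0.85 f'_c b) = (8.85 − 2.7) × 60/(0.85 × 3 × 16.5) = 8.770 in.
c = a/β₁ = 8.770/0.85 = 10.318 in; ε'_s = 0.003(c − d')/c = 0.0022 ≥ ε_y = 0.0021, so the compression steel yields.
M_n = (A_s − A'_s) f_y (d − a/2) + A'_s f_y (d − d') = 369 × (28.6 − 4.385) + 162 × (28.6 − 2.7) = 8935.3 + 4195.8 = 13131.1 kip·in = 13131.1/12 = 1094.26 kip·ft.

M_n ≈ 1090 kip·ft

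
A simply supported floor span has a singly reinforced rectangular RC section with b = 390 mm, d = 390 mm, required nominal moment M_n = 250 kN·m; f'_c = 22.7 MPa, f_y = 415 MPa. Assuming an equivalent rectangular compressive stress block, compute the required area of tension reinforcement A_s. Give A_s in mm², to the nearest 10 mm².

A_s ≈ 1760 mm²

With M_n = 0.85 f'_c a b (d − a/2), solve the quadratic for a:
a = d − √(d² − 2M_n/(0.85 f'_c b)) = 390 − √(390² − 2 × 250×10⁶/(0.85 × 22.7 × 390)) = 97.33 mm.
A_s = 0.85 f'_c a b / f_y = 0.85 × 22.7 × 97.33 × 390 / 415 = 1764.9 mm².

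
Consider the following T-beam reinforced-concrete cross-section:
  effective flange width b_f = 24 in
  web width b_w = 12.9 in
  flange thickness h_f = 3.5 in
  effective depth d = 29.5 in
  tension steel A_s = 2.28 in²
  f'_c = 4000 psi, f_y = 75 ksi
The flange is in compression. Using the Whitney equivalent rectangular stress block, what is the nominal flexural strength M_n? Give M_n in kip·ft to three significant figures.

Tension: T = A_s f_y = 2.28 × 75 = 171 kips.
Try a within the flange: a = T/(0.85 f'_c b_f) = 171/(0.85 × 4 × 24) = 2.096 in.
Since a = 2.096 ≤ h_f = 3.5 in, the stress block lies entirely in the flange; analyse as a rectangular beam of width b_f.
M_n = T(d − a/2) = 171 × (29.5 − 1.048) = 4865.3 kip·in.
M_n = 4865.3/12 = 405.44 kip·ft.

M_n ≈ 405 kip·ft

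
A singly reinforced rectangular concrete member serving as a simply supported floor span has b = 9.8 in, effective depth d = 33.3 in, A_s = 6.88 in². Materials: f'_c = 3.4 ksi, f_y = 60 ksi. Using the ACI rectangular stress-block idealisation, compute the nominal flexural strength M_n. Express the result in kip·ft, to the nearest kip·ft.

T = A_s f_y = 6.88 × 60 = 412.8 kips.
a = T/(0.85 f'_c b) = 412.8/(0.85 × 3.4 × 9.8) = 14.575 in.
M_n = T(d − a/2) = 412.8 × (33.3 − 7.2875) = 10738.0 kip·in = 10738.0/12 = 894.83 kip·ft.

M_n ≈ 895 kip·ft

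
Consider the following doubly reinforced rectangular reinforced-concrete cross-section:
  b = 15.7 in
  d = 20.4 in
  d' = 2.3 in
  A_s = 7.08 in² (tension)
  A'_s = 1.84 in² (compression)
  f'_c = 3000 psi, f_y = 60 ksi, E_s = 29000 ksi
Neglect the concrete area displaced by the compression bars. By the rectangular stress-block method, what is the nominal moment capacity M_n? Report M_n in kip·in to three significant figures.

M_n ≈ 7180 kip·in

Assume both steels yield.
a = (A_s − A'_s) f_y/(0.85 f'_c b) = (7.08 − 1.84) × 60/(0.85 × 3 × 15.7) = 7.853 in.
c = a/β₁ = 7.853/0.85 = 9.239 in; ε'_s = 0.003(c − d')/c = 0.0023 ≥ ε_y = 0.0021, so the compression steel yields.
M_n = (A_s − A'_s) f_y (d − a/2) + A'_s f_y (d − d') = 314.4 × (20.4 − 3.9265) + 110.4 × (20.4 − 2.3) = 5179.3 + 1998.2 = 7177.5 kip·in.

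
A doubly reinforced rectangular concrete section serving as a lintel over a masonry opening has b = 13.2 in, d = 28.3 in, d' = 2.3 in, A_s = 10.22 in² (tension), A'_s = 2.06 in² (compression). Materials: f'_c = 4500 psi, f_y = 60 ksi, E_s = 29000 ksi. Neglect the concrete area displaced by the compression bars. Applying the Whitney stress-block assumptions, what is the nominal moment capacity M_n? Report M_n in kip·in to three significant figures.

M_n ≈ 14700 kip·in

Assume both steels yield.
a = (A_s − A'_s) f_y/(0.85 f'_c b) = (10.22 − 2.06) × 60/(0.85 × 4.5 × 13.2) = 9.697 in.
c = a/β₁ = 9.697/0.825 = 11.754 in; ε'_s = 0.003(c − d')/c = 0.0024 ≥ ε_y = 0.0021, so the compression steel yields.
M_n = (A_s − A'_s) f_y (d − a/2) + A'_s f_y (d − d') = 489.6 × (28.3 − 4.8485) + 123.6 × (28.3 − 2.3) = 11481.9 + 3213.6 = 14695.5 kip·in.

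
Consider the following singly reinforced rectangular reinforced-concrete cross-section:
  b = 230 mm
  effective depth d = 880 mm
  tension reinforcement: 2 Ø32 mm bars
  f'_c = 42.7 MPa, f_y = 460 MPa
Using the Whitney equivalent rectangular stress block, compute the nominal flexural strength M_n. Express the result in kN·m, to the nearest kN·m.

A_s = 2 × 804 = 1608 mm².
T = A_s f_y = 1608 × 460 = 739680 N = 739.68 kN.
From C = T: a = T/(0.85 f'_c b) = 739680/(0.85 × 42.7 × 230) = 88.61 mm.
M_n = T(d − a/2) = 739.68 kN × (880 − 44.305) mm = 618.15 kN·m.

M_n ≈ 618 kN·m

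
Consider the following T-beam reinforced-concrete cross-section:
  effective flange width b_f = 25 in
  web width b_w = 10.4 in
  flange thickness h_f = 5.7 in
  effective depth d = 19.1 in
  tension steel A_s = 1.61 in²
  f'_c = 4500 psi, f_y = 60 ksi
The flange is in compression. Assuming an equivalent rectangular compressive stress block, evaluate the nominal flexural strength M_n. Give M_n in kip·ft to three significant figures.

M_n ≈ 150 kip·ft

Tension: T = A_s f_y = 1.61 × 60 = 96.6 kips.
Try a within the flange: a = T/(0.85 f'_c b_f) = 96.6/(0.85 × 4.5 × 25) = 1.010 in.
Since a = 1.010 ≤ h_f = 5.7 in, the stress block lies entirely in the flange; analyse as a rectangular beam of width b_f.
M_n = T(d − a/2) = 96.6 × (19.1 − 0.505) = 1796.3 kip·in.
M_n = 1796.3/12 = 149.69 kip·ft.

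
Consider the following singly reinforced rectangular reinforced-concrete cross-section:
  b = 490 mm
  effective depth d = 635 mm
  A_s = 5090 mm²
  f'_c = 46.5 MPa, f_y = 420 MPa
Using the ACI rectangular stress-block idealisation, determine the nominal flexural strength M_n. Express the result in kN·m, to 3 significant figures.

T = A_s f_y = 5090 × 420 = 2137800 N = 2137.8 kN.
From C = T: a = T/(0.85 f'_c b) = 2137800/(0.85 × 46.5 × 490) = 110.38 mm.
M_n = T(d − a/2) = 2137.8 kN × (635 − 55.19) mm = 1239.52 kN·m.

M_n ≈ 1240 kN·m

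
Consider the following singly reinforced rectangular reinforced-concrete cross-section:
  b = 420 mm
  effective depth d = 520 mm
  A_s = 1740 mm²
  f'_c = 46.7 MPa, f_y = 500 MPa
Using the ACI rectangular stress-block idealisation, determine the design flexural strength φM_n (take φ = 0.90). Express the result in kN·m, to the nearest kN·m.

T = A_s f_y = 1740 × 500 = 870000 N = 870 kN.
From C = T: a = T/(0.85 f'_c b) = 870000/(0.85 × 46.7 × 420) = 52.18 mm.
M_n = T(d − a/2) = 870 kN × (520 − 26.09) mm = 429.70 kN·m.
φM_n = 0.90 × 429.70 = 386.73 kN·m.

φM_n ≈ 387 kN·m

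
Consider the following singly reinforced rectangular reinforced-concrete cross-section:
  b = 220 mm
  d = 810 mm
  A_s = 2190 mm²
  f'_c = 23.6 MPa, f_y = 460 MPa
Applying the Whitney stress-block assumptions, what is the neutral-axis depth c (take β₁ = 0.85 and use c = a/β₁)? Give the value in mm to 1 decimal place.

T = A_s f_y = 2190 × 460 = 1007400 N = 1007.4 kN.
Setting C = 0.85 f'_c a b equal to T: a = 1007400/(0.85 × 23.6 × 220) = 228.270 mm.
With β₁ = 0.85, c = a/β₁ = 228.270/0.85 = 268.6 mm.

c ≈ 268.6 mm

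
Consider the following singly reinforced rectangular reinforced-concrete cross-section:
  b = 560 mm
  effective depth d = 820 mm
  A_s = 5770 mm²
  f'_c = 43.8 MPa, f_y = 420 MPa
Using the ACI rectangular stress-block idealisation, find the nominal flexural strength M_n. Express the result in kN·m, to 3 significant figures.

M_n ≈ 1850 kN·m

T = A_s f_y = 5770 × 420 = 2423400 N = 2423.4 kN.
From C = T: a = T/(0.85 f'_c b) = 2423400/(0.85 × 43.8 × 560) = 116.24 mm.
M_n = T(d − a/2) = 2423.4 kN × (820 − 58.12) mm = 1846.34 kN·m.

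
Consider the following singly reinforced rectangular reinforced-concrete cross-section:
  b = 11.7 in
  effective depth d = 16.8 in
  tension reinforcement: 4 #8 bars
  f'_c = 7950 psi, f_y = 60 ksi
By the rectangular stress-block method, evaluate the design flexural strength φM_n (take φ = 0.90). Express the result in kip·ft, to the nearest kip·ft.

A_s = 4 × 0.79 = 3.16 in².
T = A_s f_y = 3.16 × 60 = 189.6 kips.
a = T/(0.85 f'_c b) = 189.6/(0.85 × 7.95 × 11.7) = 2.398 in.
M_n = T(d − a/2) = 189.6 × (16.8 − 1.199) = 2957.9 kip·in = 2957.9/12 = 246.49 kip·ft.
φM_n = 0.90 × 246.49 = 221.84 kip·ft.

φM_n ≈ 222 kip·ft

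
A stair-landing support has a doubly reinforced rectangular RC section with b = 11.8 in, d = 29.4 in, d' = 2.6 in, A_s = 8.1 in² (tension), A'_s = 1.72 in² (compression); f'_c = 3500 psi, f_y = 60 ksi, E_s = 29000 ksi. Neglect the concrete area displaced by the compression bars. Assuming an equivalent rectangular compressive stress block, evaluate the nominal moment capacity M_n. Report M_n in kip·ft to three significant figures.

Assume both steels yield.
a = (A_s − A'_s) f_y/(0.85 f'_c b) = (8.1 − 1.72) × 60/(0.85 × 3.5 × 11.8) = 10.904 in.
c = a/β₁ = 10.904/0.85 = 12.828 in; ε'_s = 0.003(c − d')/c = 0.0024 ≥ ε_y = 0.0021, so the compression steel yields.
M_n = (A_s − A'_s) f_y (d − a/2) + A'_s f_y (d − d') = 382.8 × (29.4 − 5.452) + 103.2 × (29.4 − 2.6) = 9167.3 + 2765.8 = 11933.1 kip·in = 11933.1/12 = 994.43 kip·ft.

M_n ≈ 994 kip·ft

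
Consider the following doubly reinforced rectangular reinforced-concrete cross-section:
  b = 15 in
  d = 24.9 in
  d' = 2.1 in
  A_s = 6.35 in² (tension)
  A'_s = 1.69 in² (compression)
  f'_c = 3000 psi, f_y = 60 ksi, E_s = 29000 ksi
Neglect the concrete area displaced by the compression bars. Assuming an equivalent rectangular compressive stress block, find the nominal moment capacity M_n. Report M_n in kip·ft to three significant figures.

Assume both steels yield.
a = (A_s − A'_s) f_y/(0.85 f'_c b) = (6.35 − 1.69) × 60/(0.85 × 3 × 15) = 7.310 in.
c = a/β₁ = 7.310/0.85 = 8.600 in; ε'_s = 0.003(c − d')/c = 0.0023 ≥ ε_y = 0.0021, so the compression steel yields.
M_n = (A_s − A'_s) f_y (d − a/2) + A'_s f_y (d − d') = 279.6 × (24.9 − 3.655) + 101.4 × (24.9 − 2.1) = 5940.1 + 2311.9 = 8252.0 kip·in = 8252.0/12 = 687.67 kip·ft.

M_n ≈ 688 kip·ft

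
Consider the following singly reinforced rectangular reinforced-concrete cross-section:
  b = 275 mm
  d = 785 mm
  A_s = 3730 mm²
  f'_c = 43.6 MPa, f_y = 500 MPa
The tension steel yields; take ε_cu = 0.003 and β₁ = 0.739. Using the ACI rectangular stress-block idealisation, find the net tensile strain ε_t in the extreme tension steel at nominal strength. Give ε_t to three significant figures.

a = A_s f_y/(0.85 f'_c b) = 183.00 mm.
β₁ = 0.739, so c = a/β₁ = 183.00/0.739 = 247.63 mm.
From the linear strain diagram with ε_cu = 0.003: ε_t = 0.003 (d − c)/c = 0.003 × (785 − 247.63)/247.63 = 0.00651.
Since ε_t ≥ 0.005, the section is tension-controlled.

ε_t ≈ 0.00651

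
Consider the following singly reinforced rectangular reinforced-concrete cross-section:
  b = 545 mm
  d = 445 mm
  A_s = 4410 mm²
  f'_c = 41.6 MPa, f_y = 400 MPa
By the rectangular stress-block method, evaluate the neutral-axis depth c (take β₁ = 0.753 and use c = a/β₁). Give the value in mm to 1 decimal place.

T = A_s f_y = 4410 × 400 = 1764000 N = 1764 kN.
Setting C = 0.85 f'_c a b equal to T: a = 1764000/(0.85 × 41.6 × 545) = 91.536 mm.
With β₁ = 0.753, c = a/β₁ = 91.536/0.753 = 121.6 mm.

c ≈ 121.6 mm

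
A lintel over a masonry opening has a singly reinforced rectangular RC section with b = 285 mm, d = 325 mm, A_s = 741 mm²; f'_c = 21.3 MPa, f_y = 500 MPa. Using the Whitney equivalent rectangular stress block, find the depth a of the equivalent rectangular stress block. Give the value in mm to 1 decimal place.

a ≈ 71.8 mm

T = A_s f_y = 741 × 500 = 370500 N = 370.5 kN.
Setting C = 0.85 f'_c a b equal to T: a = 370500/(0.85 × 21.3 × 285) = 71.8 mm.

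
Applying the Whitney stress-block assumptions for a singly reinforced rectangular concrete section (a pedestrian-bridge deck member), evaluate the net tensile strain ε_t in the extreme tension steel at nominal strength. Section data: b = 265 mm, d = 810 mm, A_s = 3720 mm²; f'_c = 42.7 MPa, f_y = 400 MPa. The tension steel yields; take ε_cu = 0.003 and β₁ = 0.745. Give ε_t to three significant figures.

a = A_s f_y/(0.85 f'_c b) = 154.71 mm.
β₁ = 0.745, so c = a/β₁ = 154.71/0.745 = 207.66 mm.
From the linear strain diagram with ε_cu = 0.003: ε_t = 0.003 (d − c)/c = 0.003 × (810 − 207.66)/207.66 = 0.00870.
Since ε_t ≥ 0.005, the section is tension-controlled.

ε_t ≈ 0.00870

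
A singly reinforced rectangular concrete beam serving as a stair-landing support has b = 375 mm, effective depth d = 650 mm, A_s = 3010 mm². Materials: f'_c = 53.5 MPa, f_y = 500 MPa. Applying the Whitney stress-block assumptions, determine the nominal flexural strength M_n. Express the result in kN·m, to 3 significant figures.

M_n ≈ 912 kN·m

T = A_s f_y = 3010 × 500 = 1505000 N = 1505 kN.
From C = T: a = T/(0.85 f'_c b) = 1505000/(0.85 × 53.5 × 375) = 88.25 mm.
M_n = T(d − a/2) = 1505 kN × (650 − 44.125) mm = 911.84 kN·m.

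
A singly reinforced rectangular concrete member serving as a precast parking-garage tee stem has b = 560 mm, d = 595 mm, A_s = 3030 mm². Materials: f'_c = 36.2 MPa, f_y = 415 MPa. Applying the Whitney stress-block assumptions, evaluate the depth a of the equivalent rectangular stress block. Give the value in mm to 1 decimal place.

T = A_s f_y = 3030 × 415 = 1257450 N = 1257.45 kN.
Setting C = 0.85 f'_c a b equal to T: a = 1257450/(0.85 × 36.2 × 560) = 73.0 mm.

a ≈ 73.0 mm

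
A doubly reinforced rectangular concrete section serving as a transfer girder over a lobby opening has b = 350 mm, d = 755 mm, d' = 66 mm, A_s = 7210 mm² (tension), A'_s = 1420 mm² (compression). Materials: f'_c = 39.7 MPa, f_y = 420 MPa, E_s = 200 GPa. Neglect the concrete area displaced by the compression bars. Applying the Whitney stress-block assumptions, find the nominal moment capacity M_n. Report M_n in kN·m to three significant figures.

M_n ≈ 2000 kN·m

Assume both tension and compression steel yield.
Net tension couple steel: A_s − A'_s = 5790 mm².
a = (A_s − A'_s) f_y / (0.85 f'_c b) = 2431800/(0.85 × 39.7 × 350) = 205.90 mm.
c = a/β₁ = 205.90/0.766 = 268.80 mm; ε'_s = 0.003(c − d')/c = 0.0023 ≥ f_y/E_s = 0.0021, so compression steel does yield.
M_n = (A_s − A'_s) f_y (d − a/2) + A'_s f_y (d − d') = [2431800 × (755 − 102.95) + 596400 × (755 − 66)] × 10⁻⁶ = 1585.66 + 410.92 = 1996.58 kN·m.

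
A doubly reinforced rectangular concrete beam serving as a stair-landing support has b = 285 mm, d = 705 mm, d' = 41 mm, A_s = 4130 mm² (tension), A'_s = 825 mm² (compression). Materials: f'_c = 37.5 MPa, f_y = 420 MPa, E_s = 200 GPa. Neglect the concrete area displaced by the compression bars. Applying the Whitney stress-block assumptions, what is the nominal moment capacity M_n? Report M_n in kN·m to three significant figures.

Assume both tension and compression steel yield.
Net tension couple steel: A_s − A'_s = 3305 mm².
a = (A_s − A'_s) f_y / (0.85 f'_c b) = 1388100/(0.85 × 37.5 × 285) = 152.80 mm.
c = a/β₁ = 152.80/0.782 = 195.40 mm; ε'_s = 0.003(c − d')/c = 0.0024 ≥ f_y/E_s = 0.0021, so compression steel does yield.
M_n = (A_s − A'_s) f_y (d − a/2) + A'_s f_y (d − d') = [1388100 × (705 − 76.4) + 346500 × (705 − 41)] × 10⁻⁶ = 872.56 + 230.08 = 1102.64 kN·m.

M_n ≈ 1100 kN·m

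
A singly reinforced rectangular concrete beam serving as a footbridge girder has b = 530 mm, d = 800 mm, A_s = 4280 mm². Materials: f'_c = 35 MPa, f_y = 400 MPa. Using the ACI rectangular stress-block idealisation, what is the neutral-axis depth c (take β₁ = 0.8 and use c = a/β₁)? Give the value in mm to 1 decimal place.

c ≈ 135.7 mm

T = A_s f_y = 4280 × 400 = 1712000 N = 1712 kN.
Setting C = 0.85 f'_c a b equal to T: a = 1712000/(0.85 × 35 × 530) = 108.578 mm.
With β₁ = 0.8, c = a/β₁ = 108.578/0.8 = 135.7 mm.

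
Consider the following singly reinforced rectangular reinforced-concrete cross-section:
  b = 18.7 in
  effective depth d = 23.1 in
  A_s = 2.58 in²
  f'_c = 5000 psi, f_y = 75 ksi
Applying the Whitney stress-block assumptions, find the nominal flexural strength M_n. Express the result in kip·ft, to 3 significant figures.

T = A_s f_y = 2.58 × 75 = 193.5 kips.
a = T/(0.85 f'_c b) = 193.5/(0.85 × 5 × 18.7) = 2.435 in.
M_n = T(d − a/2) = 193.5 × (23.1 − 1.2175) = 4234.3 kip·in = 4234.3/12 = 352.86 kip·ft.

M_n ≈ 353 kip·ft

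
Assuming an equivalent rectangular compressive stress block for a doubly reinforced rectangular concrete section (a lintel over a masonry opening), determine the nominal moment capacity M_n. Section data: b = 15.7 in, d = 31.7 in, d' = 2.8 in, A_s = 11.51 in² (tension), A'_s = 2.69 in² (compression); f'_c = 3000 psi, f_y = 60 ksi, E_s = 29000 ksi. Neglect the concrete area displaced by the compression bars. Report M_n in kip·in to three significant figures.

Assume both steels yield.
a = (A_s − A'_s) f_y/(0.85 f'_c b) = (11.51 − 2.69) × 60/(0.85 × 3 × 15.7) = 13.218 in.
c = a/β₁ = 13.218/0.85 = 15.551 in; ε'_s = 0.003(c − d')/c = 0.0025 ≥ ε_y = 0.0021, so the compression steel yields.
M_n = (A_s − A'_s) f_y (d − a/2) + A'_s f_y (d − d') = 529.2 × (31.7 − 6.609) + 161.4 × (31.7 − 2.8) = 13278.2 + 4664.5 = 17942.7 kip·in.

M_n ≈ 17900 kip·in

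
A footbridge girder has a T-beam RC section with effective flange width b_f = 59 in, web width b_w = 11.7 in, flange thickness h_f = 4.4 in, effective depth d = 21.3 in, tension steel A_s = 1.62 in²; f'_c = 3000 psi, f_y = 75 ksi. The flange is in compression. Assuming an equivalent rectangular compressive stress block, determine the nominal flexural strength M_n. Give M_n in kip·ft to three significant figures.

Tension: T = A_s f_y = 1.62 × 75 = 121.5 kips.
Try a within the flange: a = T/(0.85 f'_c b_f) = 121.5/(0.85 × 3 × 59) = 0.808 in.
Since a = 0.808 ≤ h_f = 4.4 in, the stress block lies entirely in the flange; analyse as a rectangular beam of width b_f.
M_n = T(d − a/2) = 121.5 × (21.3 − 0.404) = 2538.9 kip·in.
M_n = 2538.9/12 = 211.58 kip·ft.

M_n ≈ 212 kip·ft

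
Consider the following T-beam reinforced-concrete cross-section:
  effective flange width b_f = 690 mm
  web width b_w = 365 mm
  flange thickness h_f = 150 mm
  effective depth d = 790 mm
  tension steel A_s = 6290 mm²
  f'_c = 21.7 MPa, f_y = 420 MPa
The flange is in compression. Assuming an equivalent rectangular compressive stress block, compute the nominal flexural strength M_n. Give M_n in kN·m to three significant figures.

Tension: T = A_s f_y = 6290 × 420 = 2641800 N.
Try a within the flange: a = T/(0.85 f'_c b_f) = 2641800/(0.85 × 21.7 × 690) = 207.57 mm.
a = 207.57 > h_f = 150 mm: the block extends into the web. Split into flange-overhang and web parts.
C_f = 0.85 f'_c (b_f − b_w) h_f = 0.85 × 21.7 × (690 − 365) × 150 = 899194 N.
Remaining web compression depth: a_w = (T − C_f)/(0.85 f'_c b_w) = (2641800 − 899194)/(0.85 × 21.7 × 365) = 258.84 mm.
M_n = C_f(d − h_f/2) + (T − C_f)(d − a_w/2) = 899194 × (790 − 75) + 1742606 × (790 − 129.42) = 642.92 + 1151.13 = 1794.05 × 10⁶ N·mm.
M_n = 1794.05 kN·m.

M_n ≈ 1790 kN·m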